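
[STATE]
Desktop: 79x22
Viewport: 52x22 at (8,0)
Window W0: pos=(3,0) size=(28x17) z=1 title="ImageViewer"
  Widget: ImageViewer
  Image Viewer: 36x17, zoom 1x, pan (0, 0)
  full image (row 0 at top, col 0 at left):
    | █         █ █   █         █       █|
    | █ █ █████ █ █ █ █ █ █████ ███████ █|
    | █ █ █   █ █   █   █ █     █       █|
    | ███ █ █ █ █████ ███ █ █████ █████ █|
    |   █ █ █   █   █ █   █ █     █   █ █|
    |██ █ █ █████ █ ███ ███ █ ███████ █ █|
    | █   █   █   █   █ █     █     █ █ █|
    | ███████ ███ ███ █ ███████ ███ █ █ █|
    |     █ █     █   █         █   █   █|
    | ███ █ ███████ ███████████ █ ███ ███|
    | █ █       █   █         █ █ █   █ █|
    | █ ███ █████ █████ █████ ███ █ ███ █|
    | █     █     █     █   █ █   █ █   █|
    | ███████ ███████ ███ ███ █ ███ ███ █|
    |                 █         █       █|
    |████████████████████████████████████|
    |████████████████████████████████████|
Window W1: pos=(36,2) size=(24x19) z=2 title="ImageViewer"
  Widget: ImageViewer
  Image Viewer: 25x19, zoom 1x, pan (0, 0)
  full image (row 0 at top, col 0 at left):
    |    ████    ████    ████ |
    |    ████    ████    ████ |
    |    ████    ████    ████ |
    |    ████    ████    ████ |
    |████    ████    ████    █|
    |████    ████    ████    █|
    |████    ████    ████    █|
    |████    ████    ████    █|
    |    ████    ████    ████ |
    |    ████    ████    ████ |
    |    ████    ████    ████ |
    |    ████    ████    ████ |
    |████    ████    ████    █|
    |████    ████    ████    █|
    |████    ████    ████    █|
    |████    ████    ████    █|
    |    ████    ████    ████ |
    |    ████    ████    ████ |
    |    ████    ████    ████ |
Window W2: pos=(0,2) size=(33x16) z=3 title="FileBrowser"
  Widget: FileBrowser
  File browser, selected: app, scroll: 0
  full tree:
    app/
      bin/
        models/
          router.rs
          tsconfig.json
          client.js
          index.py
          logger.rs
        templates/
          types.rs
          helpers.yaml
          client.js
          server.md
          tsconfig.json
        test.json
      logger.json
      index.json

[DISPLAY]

━━━━━━━━━━━━━━━━━━━━━━┓                             
geViewer              ┃                             
━━━━━━━━━━━━━━━━━━━━━━━━┓   ┏━━━━━━━━━━━━━━━━━━━━━━┓
owser                   ┃   ┃ ImageViewer          ┃
────────────────────────┨   ┠──────────────────────┨
pp/                     ┃   ┃    ████    ████    ██┃
 bin/                   ┃   ┃    ████    ████    ██┃
ger.json                ┃   ┃    ████    ████    ██┃
ex.json                 ┃   ┃    ████    ████    ██┃
                        ┃   ┃████    ████    ████  ┃
                        ┃   ┃████    ████    ████  ┃
                        ┃   ┃████    ████    ████  ┃
                        ┃   ┃████    ████    ████  ┃
                        ┃   ┃    ████    ████    ██┃
                        ┃   ┃    ████    ████    ██┃
                        ┃   ┃    ████    ████    ██┃
                        ┃   ┃    ████    ████    ██┃
━━━━━━━━━━━━━━━━━━━━━━━━┛   ┃████    ████    ████  ┃
                            ┃████    ████    ████  ┃
                            ┃████    ████    ████  ┃
                            ┗━━━━━━━━━━━━━━━━━━━━━━┛
                                                    


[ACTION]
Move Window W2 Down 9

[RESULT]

━━━━━━━━━━━━━━━━━━━━━━┓                             
geViewer              ┃                             
──────────────────────┨     ┏━━━━━━━━━━━━━━━━━━━━━━┓
       █ █   █        ┃     ┃ ImageViewer          ┃
 █████ █ █ █ █ █ █████┃     ┠──────────────────────┨
 █   █ █   █   █ █    ┃     ┃    ████    ████    ██┃
━━━━━━━━━━━━━━━━━━━━━━━━┓   ┃    ████    ████    ██┃
owser                   ┃   ┃    ████    ████    ██┃
────────────────────────┨   ┃    ████    ████    ██┃
pp/                     ┃   ┃████    ████    ████  ┃
 bin/                   ┃   ┃████    ████    ████  ┃
ger.json                ┃   ┃████    ████    ████  ┃
ex.json                 ┃   ┃████    ████    ████  ┃
                        ┃   ┃    ████    ████    ██┃
                        ┃   ┃    ████    ████    ██┃
                        ┃   ┃    ████    ████    ██┃
                        ┃   ┃    ████    ████    ██┃
                        ┃   ┃████    ████    ████  ┃
                        ┃   ┃████    ████    ████  ┃
                        ┃   ┃████    ████    ████  ┃
                        ┃   ┗━━━━━━━━━━━━━━━━━━━━━━┛
━━━━━━━━━━━━━━━━━━━━━━━━┛                           


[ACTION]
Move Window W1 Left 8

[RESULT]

━━━━━━━━━━━━━━━━━━━━━━┓                             
geViewer              ┃                             
────────────────────┏━━━━━━━━━━━━━━━━━━━━━━┓        
       █ █   █      ┃ ImageViewer          ┃        
 █████ █ █ █ █ █ ███┠──────────────────────┨        
 █   █ █   █   █ █  ┃    ████    ████    ██┃        
━━━━━━━━━━━━━━━━━━━━━━━━┓████    ████    ██┃        
owser                   ┃████    ████    ██┃        
────────────────────────┨████    ████    ██┃        
pp/                     ┃    ████    ████  ┃        
 bin/                   ┃    ████    ████  ┃        
ger.json                ┃    ████    ████  ┃        
ex.json                 ┃    ████    ████  ┃        
                        ┃████    ████    ██┃        
                        ┃████    ████    ██┃        
                        ┃████    ████    ██┃        
                        ┃████    ████    ██┃        
                        ┃    ████    ████  ┃        
                        ┃    ████    ████  ┃        
                        ┃    ████    ████  ┃        
                        ┃━━━━━━━━━━━━━━━━━━┛        
━━━━━━━━━━━━━━━━━━━━━━━━┛                           


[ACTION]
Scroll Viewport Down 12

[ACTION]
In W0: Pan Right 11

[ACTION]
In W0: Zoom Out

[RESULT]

━━━━━━━━━━━━━━━━━━━━━━┓                             
geViewer              ┃                             
────────────────────┏━━━━━━━━━━━━━━━━━━━━━━┓        
  █         █       ┃ ImageViewer          ┃        
█ █ █ █████ ███████ ┠──────────────────────┨        
█   █ █     █       ┃    ████    ████    ██┃        
━━━━━━━━━━━━━━━━━━━━━━━━┓████    ████    ██┃        
owser                   ┃████    ████    ██┃        
────────────────────────┨████    ████    ██┃        
pp/                     ┃    ████    ████  ┃        
 bin/                   ┃    ████    ████  ┃        
ger.json                ┃    ████    ████  ┃        
ex.json                 ┃    ████    ████  ┃        
                        ┃████    ████    ██┃        
                        ┃████    ████    ██┃        
                        ┃████    ████    ██┃        
                        ┃████    ████    ██┃        
                        ┃    ████    ████  ┃        
                        ┃    ████    ████  ┃        
                        ┃    ████    ████  ┃        
                        ┃━━━━━━━━━━━━━━━━━━┛        
━━━━━━━━━━━━━━━━━━━━━━━━┛                           


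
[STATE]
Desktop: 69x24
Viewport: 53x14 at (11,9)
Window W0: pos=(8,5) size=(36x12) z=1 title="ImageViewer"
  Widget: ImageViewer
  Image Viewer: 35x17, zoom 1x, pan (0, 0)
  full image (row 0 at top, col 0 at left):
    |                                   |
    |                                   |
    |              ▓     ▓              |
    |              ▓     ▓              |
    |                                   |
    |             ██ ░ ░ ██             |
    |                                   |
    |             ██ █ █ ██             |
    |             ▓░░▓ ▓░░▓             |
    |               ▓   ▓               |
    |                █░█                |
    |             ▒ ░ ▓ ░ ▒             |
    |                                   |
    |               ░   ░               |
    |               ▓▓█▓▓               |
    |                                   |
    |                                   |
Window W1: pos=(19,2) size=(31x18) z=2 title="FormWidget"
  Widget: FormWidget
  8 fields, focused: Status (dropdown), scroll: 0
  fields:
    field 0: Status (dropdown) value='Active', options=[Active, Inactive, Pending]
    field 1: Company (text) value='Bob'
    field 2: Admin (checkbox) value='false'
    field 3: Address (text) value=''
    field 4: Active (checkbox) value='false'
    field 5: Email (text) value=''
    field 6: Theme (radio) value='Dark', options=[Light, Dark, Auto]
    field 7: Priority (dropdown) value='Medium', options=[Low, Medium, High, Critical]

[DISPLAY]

        ┃  Active:     [ ]            ┃              
        ┃  Email:      [             ]┃              
        ┃  Theme:      ( ) Light  (●) ┃              
        ┃  Priority:   [Medium      ▼]┃              
        ┃                             ┃              
        ┃                             ┃              
        ┃                             ┃              
━━━━━━━━┃                             ┃              
        ┃                             ┃              
        ┃                             ┃              
        ┗━━━━━━━━━━━━━━━━━━━━━━━━━━━━━┛              
                                                     
                                                     
                                                     


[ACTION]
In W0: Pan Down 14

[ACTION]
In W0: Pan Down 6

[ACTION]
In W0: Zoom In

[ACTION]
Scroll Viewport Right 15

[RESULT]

   ┃  Active:     [ ]            ┃                   
   ┃  Email:      [             ]┃                   
   ┃  Theme:      ( ) Light  (●) ┃                   
   ┃  Priority:   [Medium      ▼]┃                   
   ┃                             ┃                   
   ┃                             ┃                   
   ┃                             ┃                   
━━━┃                             ┃                   
   ┃                             ┃                   
   ┃                             ┃                   
   ┗━━━━━━━━━━━━━━━━━━━━━━━━━━━━━┛                   
                                                     
                                                     
                                                     


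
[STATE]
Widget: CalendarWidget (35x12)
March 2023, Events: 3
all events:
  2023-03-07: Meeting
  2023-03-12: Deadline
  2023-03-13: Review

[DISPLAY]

             March 2023            
Mo Tu We Th Fr Sa Su               
       1  2  3  4  5               
 6  7*  8  9 10 11 12*             
13* 14 15 16 17 18 19              
20 21 22 23 24 25 26               
27 28 29 30 31                     
                                   
                                   
                                   
                                   
                                   


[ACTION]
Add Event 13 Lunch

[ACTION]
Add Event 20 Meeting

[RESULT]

             March 2023            
Mo Tu We Th Fr Sa Su               
       1  2  3  4  5               
 6  7*  8  9 10 11 12*             
13* 14 15 16 17 18 19              
20* 21 22 23 24 25 26              
27 28 29 30 31                     
                                   
                                   
                                   
                                   
                                   


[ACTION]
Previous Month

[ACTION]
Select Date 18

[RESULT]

           February 2023           
Mo Tu We Th Fr Sa Su               
       1  2  3  4  5               
 6  7  8  9 10 11 12               
13 14 15 16 17 [18] 19             
20 21 22 23 24 25 26               
27 28                              
                                   
                                   
                                   
                                   
                                   


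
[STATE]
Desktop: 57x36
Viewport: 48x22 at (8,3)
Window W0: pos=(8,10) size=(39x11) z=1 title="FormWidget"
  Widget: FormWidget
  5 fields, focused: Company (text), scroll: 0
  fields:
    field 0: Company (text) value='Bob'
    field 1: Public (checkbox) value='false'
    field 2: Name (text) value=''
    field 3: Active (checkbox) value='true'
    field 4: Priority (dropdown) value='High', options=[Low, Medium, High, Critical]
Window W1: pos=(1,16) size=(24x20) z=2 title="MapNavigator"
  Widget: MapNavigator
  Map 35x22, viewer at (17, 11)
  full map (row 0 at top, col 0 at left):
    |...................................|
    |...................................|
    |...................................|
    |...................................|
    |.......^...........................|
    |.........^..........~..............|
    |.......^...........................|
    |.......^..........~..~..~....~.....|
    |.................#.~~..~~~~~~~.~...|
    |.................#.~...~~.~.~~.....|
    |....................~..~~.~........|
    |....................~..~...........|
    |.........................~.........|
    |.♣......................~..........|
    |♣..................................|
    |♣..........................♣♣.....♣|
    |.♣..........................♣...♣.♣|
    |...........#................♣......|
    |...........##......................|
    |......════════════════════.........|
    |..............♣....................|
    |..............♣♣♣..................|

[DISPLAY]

                                                
                                                
                                                
                                                
                                                
                                                
                                                
┏━━━━━━━━━━━━━━━━━━━━━━━━━━━━━━━━━━━━━┓         
┃ FormWidget                          ┃         
┠─────────────────────────────────────┨         
┃> Company:    [Bob                  ]┃         
┃  Public:     [ ]                    ┃         
┃  Name:       [                     ]┃         
━━━━━━━━━━━━━━━━┓]                    ┃         
vigator         ┃igh                ▼]┃         
────────────────┨                     ┃         
................┃                     ┃         
................┃━━━━━━━━━━━━━━━━━━━━━┛         
........~.......┃                               
................┃                               
......~..~..~...┃                               
.....#.~~..~~~~~┃                               


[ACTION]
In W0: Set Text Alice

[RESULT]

                                                
                                                
                                                
                                                
                                                
                                                
                                                
┏━━━━━━━━━━━━━━━━━━━━━━━━━━━━━━━━━━━━━┓         
┃ FormWidget                          ┃         
┠─────────────────────────────────────┨         
┃> Company:    [Alice                ]┃         
┃  Public:     [ ]                    ┃         
┃  Name:       [                     ]┃         
━━━━━━━━━━━━━━━━┓]                    ┃         
vigator         ┃igh                ▼]┃         
────────────────┨                     ┃         
................┃                     ┃         
................┃━━━━━━━━━━━━━━━━━━━━━┛         
........~.......┃                               
................┃                               
......~..~..~...┃                               
.....#.~~..~~~~~┃                               


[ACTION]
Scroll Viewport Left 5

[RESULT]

                                                
                                                
                                                
                                                
                                                
                                                
                                                
     ┏━━━━━━━━━━━━━━━━━━━━━━━━━━━━━━━━━━━━━┓    
     ┃ FormWidget                          ┃    
     ┠─────────────────────────────────────┨    
     ┃> Company:    [Alice                ]┃    
     ┃  Public:     [ ]                    ┃    
     ┃  Name:       [                     ]┃    
━━━━━━━━━━━━━━━━━━━━━┓]                    ┃    
MapNavigator         ┃igh                ▼]┃    
─────────────────────┨                     ┃    
.....................┃                     ┃    
^....................┃━━━━━━━━━━━━━━━━━━━━━┛    
..^..........~.......┃                          
^....................┃                          
^..........~..~..~...┃                          
..........#.~~..~~~~~┃                          


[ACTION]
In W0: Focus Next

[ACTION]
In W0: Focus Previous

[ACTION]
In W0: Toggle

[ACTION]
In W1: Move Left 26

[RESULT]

                                                
                                                
                                                
                                                
                                                
                                                
                                                
     ┏━━━━━━━━━━━━━━━━━━━━━━━━━━━━━━━━━━━━━┓    
     ┃ FormWidget                          ┃    
     ┠─────────────────────────────────────┨    
     ┃> Company:    [Alice                ]┃    
     ┃  Public:     [ ]                    ┃    
     ┃  Name:       [                     ]┃    
━━━━━━━━━━━━━━━━━━━━━┓]                    ┃    
MapNavigator         ┃igh                ▼]┃    
─────────────────────┨                     ┃    
          ...........┃                     ┃    
          .......^...┃━━━━━━━━━━━━━━━━━━━━━┛    
          .........^.┃                          
          .......^...┃                          
          .......^...┃                          
          ...........┃                          


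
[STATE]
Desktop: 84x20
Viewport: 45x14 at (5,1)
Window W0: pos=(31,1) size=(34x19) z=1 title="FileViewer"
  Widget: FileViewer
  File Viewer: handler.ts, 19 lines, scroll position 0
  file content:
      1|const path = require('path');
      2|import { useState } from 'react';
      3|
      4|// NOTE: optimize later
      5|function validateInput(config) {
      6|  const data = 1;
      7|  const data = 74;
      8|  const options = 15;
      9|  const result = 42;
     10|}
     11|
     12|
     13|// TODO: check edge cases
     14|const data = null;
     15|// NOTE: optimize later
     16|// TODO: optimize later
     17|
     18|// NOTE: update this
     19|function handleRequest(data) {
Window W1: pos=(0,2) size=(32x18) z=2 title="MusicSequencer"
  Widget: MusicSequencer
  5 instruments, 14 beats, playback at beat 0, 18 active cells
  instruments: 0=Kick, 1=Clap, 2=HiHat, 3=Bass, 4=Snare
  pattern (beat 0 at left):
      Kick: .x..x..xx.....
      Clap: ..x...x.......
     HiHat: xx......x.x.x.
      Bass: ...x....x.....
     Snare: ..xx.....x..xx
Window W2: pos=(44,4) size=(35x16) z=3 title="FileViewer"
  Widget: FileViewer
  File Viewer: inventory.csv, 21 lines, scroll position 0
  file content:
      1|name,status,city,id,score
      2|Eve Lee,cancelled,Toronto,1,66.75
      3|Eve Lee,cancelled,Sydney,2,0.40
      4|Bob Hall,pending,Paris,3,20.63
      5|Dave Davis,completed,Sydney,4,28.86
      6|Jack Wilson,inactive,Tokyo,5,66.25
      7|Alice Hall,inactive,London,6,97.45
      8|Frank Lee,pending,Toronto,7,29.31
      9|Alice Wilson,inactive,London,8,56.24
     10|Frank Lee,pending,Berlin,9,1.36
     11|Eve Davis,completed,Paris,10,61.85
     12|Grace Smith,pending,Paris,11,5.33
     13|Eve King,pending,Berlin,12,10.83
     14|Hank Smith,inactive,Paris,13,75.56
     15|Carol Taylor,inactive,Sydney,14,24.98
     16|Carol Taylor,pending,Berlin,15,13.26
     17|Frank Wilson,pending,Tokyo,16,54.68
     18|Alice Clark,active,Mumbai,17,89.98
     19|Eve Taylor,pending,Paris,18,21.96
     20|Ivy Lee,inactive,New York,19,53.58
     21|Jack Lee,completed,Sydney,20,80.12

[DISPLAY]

                          ┏━━━━━━━━━━━━━━━━━━
━━━━━━━━━━━━━━━━━━━━━━━━━━┓ FileViewer       
icSequencer               ┃──────────────────
──────────────────────────┨const path =┏━━━━━
  ▼1234567890123          ┃import { use┃ File
ck·█··█··██·····          ┃            ┠─────
ap··█···█·······          ┃// NOTE: opt┃name,
at██······█·█·█·          ┃function val┃Eve L
ss···█····█·····          ┃  const data┃Eve L
re··██·····█··██          ┃  const data┃Bob H
                          ┃  const opti┃Dave 
                          ┃  const resu┃Jack 
                          ┃}           ┃Alice
                          ┃            ┃Frank


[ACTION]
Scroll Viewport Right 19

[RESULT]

       ┏━━━━━━━━━━━━━━━━━━━━━━━━━━━━━━━━┓    
━━━━━━━┓ FileViewer                     ┃    
       ┃────────────────────────────────┨    
───────┨const path =┏━━━━━━━━━━━━━━━━━━━━━━━━
       ┃import { use┃ FileViewer             
       ┃            ┠────────────────────────
       ┃// NOTE: opt┃name,status,city,id,scor
       ┃function val┃Eve Lee,cancelled,Toront
       ┃  const data┃Eve Lee,cancelled,Sydney
       ┃  const data┃Bob Hall,pending,Paris,3
       ┃  const opti┃Dave Davis,completed,Syd
       ┃  const resu┃Jack Wilson,inactive,Tok
       ┃}           ┃Alice Hall,inactive,Lond
       ┃            ┃Frank Lee,pending,Toront


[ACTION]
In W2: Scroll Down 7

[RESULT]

       ┏━━━━━━━━━━━━━━━━━━━━━━━━━━━━━━━━┓    
━━━━━━━┓ FileViewer                     ┃    
       ┃────────────────────────────────┨    
───────┨const path =┏━━━━━━━━━━━━━━━━━━━━━━━━
       ┃import { use┃ FileViewer             
       ┃            ┠────────────────────────
       ┃// NOTE: opt┃Frank Lee,pending,Toront
       ┃function val┃Alice Wilson,inactive,Lo
       ┃  const data┃Frank Lee,pending,Berlin
       ┃  const data┃Eve Davis,completed,Pari
       ┃  const opti┃Grace Smith,pending,Pari
       ┃  const resu┃Eve King,pending,Berlin,
       ┃}           ┃Hank Smith,inactive,Pari
       ┃            ┃Carol Taylor,inactive,Sy


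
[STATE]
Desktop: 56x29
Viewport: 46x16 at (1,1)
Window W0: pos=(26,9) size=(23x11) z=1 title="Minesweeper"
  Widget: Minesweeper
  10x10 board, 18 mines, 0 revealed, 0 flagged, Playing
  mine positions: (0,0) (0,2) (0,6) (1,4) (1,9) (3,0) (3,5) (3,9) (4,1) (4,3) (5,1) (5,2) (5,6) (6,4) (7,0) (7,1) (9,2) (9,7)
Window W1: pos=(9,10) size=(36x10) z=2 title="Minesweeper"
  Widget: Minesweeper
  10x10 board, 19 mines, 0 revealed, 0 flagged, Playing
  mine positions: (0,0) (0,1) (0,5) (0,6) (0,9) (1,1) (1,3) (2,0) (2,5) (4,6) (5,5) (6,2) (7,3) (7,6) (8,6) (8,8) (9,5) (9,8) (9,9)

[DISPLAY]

                                              
                                              
                                              
                                              
                                              
                                              
                                              
                                              
                         ┏━━━━━━━━━━━━━━━━━━━━
        ┏━━━━━━━━━━━━━━━━━━━━━━━━━━━━━━━━━━┓  
        ┃ Minesweeper                      ┃──
        ┠──────────────────────────────────┨  
        ┃■■■■■■■■■■                        ┃  
        ┃■■■■■■■■■■                        ┃  
        ┃■■■■■■■■■■                        ┃  
        ┃■■■■■■■■■■                        ┃  


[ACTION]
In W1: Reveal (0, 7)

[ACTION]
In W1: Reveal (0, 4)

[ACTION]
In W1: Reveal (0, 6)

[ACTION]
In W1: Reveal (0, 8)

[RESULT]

                                              
                                              
                                              
                                              
                                              
                                              
                                              
                                              
                         ┏━━━━━━━━━━━━━━━━━━━━
        ┏━━━━━━━━━━━━━━━━━━━━━━━━━━━━━━━━━━┓  
        ┃ Minesweeper                      ┃──
        ┠──────────────────────────────────┨  
        ┃✹✹■■2✹✹1■✹                        ┃  
        ┃■✹■✹■■■■■■                        ┃  
        ┃✹■■■■✹■■■■                        ┃  
        ┃■■■■■■■■■■                        ┃  


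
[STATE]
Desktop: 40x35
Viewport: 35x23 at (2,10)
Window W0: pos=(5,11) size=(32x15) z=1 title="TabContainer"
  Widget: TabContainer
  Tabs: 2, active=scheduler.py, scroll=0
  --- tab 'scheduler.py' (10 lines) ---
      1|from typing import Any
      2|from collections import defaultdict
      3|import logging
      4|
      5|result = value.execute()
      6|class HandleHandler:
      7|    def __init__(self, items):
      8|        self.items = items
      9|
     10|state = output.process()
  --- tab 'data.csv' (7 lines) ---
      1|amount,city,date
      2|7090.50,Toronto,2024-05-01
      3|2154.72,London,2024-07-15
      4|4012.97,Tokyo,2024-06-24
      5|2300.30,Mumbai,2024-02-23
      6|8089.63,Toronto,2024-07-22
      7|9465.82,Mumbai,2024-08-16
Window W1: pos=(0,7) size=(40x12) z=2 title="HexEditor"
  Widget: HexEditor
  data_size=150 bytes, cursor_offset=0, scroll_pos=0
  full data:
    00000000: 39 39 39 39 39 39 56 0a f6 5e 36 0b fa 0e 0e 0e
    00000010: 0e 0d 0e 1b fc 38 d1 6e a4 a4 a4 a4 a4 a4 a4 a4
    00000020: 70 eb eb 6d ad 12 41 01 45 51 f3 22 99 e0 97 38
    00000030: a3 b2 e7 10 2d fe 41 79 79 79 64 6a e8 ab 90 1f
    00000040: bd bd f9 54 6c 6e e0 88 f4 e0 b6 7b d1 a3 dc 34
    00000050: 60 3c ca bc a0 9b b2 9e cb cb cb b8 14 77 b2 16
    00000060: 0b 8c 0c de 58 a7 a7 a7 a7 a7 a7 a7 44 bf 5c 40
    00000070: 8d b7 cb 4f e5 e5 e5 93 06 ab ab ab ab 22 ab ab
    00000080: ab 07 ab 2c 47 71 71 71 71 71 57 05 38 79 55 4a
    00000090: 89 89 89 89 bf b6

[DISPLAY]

0000000  39 39 39 39 39 39 56 0a  f
0000010  0e 0d 0e 1b fc 38 d1 6e  a
0000020  70 eb eb 6d ad 12 41 01  4
0000030  a3 b2 e7 10 2d fe 41 79  7
0000040  bd bd f9 54 6c 6e e0 88  f
0000050  60 3c ca bc a0 9b b2 9e  c
0000060  0b 8c 0c de 58 a7 a7 a7  a
0000070  8d b7 cb 4f e5 e5 e5 93  0
━━━━━━━━━━━━━━━━━━━━━━━━━━━━━━━━━━━
   ┃                              ┃
   ┃result = value.execute()      ┃
   ┃class HandleHandler:          ┃
   ┃    def __init__(self, items):┃
   ┃        self.items = items    ┃
   ┃                              ┃
   ┗━━━━━━━━━━━━━━━━━━━━━━━━━━━━━━┛
                                   
                                   
                                   
                                   
                                   
                                   
                                   


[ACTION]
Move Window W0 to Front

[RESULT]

0000000  39 39 39 39 39 39 56 0a  f
000┏━━━━━━━━━━━━━━━━━━━━━━━━━━━━━━┓
000┃ TabContainer                 ┃
000┠──────────────────────────────┨
000┃[scheduler.py]│ data.csv      ┃
000┃──────────────────────────────┃
000┃from typing import Any        ┃
000┃from collections import defaul┃
━━━┃import logging                ┃
   ┃                              ┃
   ┃result = value.execute()      ┃
   ┃class HandleHandler:          ┃
   ┃    def __init__(self, items):┃
   ┃        self.items = items    ┃
   ┃                              ┃
   ┗━━━━━━━━━━━━━━━━━━━━━━━━━━━━━━┛
                                   
                                   
                                   
                                   
                                   
                                   
                                   


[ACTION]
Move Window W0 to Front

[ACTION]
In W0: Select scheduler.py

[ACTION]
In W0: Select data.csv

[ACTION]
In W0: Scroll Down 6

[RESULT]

0000000  39 39 39 39 39 39 56 0a  f
000┏━━━━━━━━━━━━━━━━━━━━━━━━━━━━━━┓
000┃ TabContainer                 ┃
000┠──────────────────────────────┨
000┃ scheduler.py │[data.csv]     ┃
000┃──────────────────────────────┃
000┃9465.82,Mumbai,2024-08-16     ┃
000┃                              ┃
━━━┃                              ┃
   ┃                              ┃
   ┃                              ┃
   ┃                              ┃
   ┃                              ┃
   ┃                              ┃
   ┃                              ┃
   ┗━━━━━━━━━━━━━━━━━━━━━━━━━━━━━━┛
                                   
                                   
                                   
                                   
                                   
                                   
                                   


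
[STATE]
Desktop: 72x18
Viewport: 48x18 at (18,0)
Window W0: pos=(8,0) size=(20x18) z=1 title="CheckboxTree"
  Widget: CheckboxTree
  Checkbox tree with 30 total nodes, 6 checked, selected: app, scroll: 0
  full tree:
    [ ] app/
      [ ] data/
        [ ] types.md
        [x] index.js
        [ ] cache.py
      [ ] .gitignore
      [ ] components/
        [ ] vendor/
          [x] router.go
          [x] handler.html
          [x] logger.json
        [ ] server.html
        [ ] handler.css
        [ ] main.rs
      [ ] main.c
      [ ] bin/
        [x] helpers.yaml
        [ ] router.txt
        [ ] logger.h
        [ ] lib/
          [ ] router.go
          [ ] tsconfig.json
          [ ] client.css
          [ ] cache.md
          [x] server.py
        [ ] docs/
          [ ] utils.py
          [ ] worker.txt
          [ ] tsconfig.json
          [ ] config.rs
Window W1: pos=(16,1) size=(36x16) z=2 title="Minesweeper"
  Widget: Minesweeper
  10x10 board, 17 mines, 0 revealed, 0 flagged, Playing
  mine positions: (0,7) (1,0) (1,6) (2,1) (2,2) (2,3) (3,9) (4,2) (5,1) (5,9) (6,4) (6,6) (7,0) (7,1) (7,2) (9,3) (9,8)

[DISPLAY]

━━━━━━━━━┓                                      
━━━━━━━━━━━━━━━━━━━━━━━━━━━━━━━━━┓              
Minesweeper                      ┃              
─────────────────────────────────┨              
■■■■■■■■■                        ┃              
■■■■■■■■■                        ┃              
■■■■■■■■■                        ┃              
■■■■■■■■■                        ┃              
■■■■■■■■■                        ┃              
■■■■■■■■■                        ┃              
■■■■■■■■■                        ┃              
■■■■■■■■■                        ┃              
■■■■■■■■■                        ┃              
■■■■■■■■■                        ┃              
                                 ┃              
                                 ┃              
━━━━━━━━━━━━━━━━━━━━━━━━━━━━━━━━━┛              
━━━━━━━━━┛                                      


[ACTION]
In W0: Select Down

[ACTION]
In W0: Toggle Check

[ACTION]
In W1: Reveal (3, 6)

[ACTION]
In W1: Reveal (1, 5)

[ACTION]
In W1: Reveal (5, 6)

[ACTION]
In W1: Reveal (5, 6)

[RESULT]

━━━━━━━━━┓                                      
━━━━━━━━━━━━━━━━━━━━━━━━━━━━━━━━━┓              
Minesweeper                      ┃              
─────────────────────────────────┨              
■■■■■■■■■                        ┃              
■■■■1■■■■                        ┃              
■■■11111■                        ┃              
■■31   1■                        ┃              
■■1    2■                        ┃              
■■212111■                        ┃              
■■■■■■■■■                        ┃              
■■■■■■■■■                        ┃              
■■■■■■■■■                        ┃              
■■■■■■■■■                        ┃              
                                 ┃              
                                 ┃              
━━━━━━━━━━━━━━━━━━━━━━━━━━━━━━━━━┛              
━━━━━━━━━┛                                      


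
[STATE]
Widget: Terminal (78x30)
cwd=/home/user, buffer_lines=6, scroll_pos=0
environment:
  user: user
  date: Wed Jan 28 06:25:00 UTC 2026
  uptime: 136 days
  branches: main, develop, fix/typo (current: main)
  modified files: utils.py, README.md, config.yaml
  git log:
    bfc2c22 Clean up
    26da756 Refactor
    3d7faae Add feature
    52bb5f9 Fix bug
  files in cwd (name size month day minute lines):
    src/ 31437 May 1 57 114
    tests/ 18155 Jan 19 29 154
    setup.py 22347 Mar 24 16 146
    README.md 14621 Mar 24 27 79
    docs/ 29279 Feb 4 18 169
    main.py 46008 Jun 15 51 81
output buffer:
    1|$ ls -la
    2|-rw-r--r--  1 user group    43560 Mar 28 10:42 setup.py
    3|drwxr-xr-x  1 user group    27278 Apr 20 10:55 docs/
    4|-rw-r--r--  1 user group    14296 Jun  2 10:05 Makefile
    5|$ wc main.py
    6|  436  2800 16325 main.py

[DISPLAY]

$ ls -la                                                                      
-rw-r--r--  1 user group    43560 Mar 28 10:42 setup.py                       
drwxr-xr-x  1 user group    27278 Apr 20 10:55 docs/                          
-rw-r--r--  1 user group    14296 Jun  2 10:05 Makefile                       
$ wc main.py                                                                  
  436  2800 16325 main.py                                                     
$ █                                                                           
                                                                              
                                                                              
                                                                              
                                                                              
                                                                              
                                                                              
                                                                              
                                                                              
                                                                              
                                                                              
                                                                              
                                                                              
                                                                              
                                                                              
                                                                              
                                                                              
                                                                              
                                                                              
                                                                              
                                                                              
                                                                              
                                                                              
                                                                              


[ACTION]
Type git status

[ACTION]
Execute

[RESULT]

$ ls -la                                                                      
-rw-r--r--  1 user group    43560 Mar 28 10:42 setup.py                       
drwxr-xr-x  1 user group    27278 Apr 20 10:55 docs/                          
-rw-r--r--  1 user group    14296 Jun  2 10:05 Makefile                       
$ wc main.py                                                                  
  436  2800 16325 main.py                                                     
$ git status                                                                  
On branch main                                                                
Changes not staged for commit:                                                
                                                                              
        modified:   utils.py                                                  
        modified:   README.md                                                 
        modified:   config.yaml                                               
$ █                                                                           
                                                                              
                                                                              
                                                                              
                                                                              
                                                                              
                                                                              
                                                                              
                                                                              
                                                                              
                                                                              
                                                                              
                                                                              
                                                                              
                                                                              
                                                                              
                                                                              
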